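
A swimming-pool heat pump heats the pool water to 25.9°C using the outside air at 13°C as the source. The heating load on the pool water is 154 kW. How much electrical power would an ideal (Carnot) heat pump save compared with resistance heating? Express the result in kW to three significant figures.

147 kW

In absolute terms T_C = 286.15 K and T_H = 299.05 K, so ΔT = 12.90 K.
COP_Carnot = T_H/ΔT = 299.05/12.90 = 23.18.
Resistance heating needs Ẇ_res = Q̇_H = 154.0 kW; the reversible heat pump needs only Ẇ_hp = Q̇_H/COP = 6.643 kW.
Saving = 154.0 − 6.643 = 147.4 kW.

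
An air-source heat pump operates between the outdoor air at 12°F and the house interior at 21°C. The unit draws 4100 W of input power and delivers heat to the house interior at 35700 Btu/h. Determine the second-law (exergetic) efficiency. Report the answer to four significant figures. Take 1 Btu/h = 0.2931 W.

Converting, Q̇_H = 35700 Btu/h = 10460 W, so COP_actual = Q̇_H/Ẇ = 10460/4100 = 2.552.
In absolute terms T_C = 262.04 K and T_H = 294.15 K, so ΔT = 32.11 K.
COP_Carnot = T_H/ΔT = 294.15/32.11 = 9.160.
η_II = COP_actual/COP_Carnot = 2.552/9.160 = 0.2786.

0.2786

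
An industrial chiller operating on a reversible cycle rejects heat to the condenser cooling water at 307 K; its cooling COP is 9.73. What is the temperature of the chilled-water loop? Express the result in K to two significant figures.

280 K

For a Carnot refrigerator COP_R = T_C/(T_H − T_C), so T_C = COP·T_H/(1 + COP).
With T_H = 307.00 K, T_C = 9.73 × 307.00/10.73 = 278.39 K.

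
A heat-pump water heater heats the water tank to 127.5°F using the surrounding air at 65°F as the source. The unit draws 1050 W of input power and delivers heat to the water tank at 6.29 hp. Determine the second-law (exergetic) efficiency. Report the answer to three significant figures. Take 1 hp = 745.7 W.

Converting, Q̇_H = 6.290 hp = 4690 W, so COP_actual = Q̇_H/Ẇ = 4690/1050 = 4.467.
In absolute terms T_C = 291.48 K and T_H = 326.21 K, so ΔT = 34.72 K.
COP_Carnot = T_H/ΔT = 326.21/34.72 = 9.395.
η_II = COP_actual/COP_Carnot = 4.467/9.395 = 0.4755.

0.475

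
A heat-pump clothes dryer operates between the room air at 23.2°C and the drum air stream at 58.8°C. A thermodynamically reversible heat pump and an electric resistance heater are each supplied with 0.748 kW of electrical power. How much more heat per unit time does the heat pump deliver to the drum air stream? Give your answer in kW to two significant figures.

6.2 kW

In absolute terms T_C = 296.35 K and T_H = 331.95 K, so ΔT = 35.60 K.
COP_Carnot = T_H/ΔT = 331.95/35.60 = 9.324.
The heat pump delivers Q̇_H = COP × Ẇ = 6.975 kW; the resistance heater delivers Ẇ = 0.7480 kW.
Extra = (COP − 1)·Ẇ = 6.227 kW.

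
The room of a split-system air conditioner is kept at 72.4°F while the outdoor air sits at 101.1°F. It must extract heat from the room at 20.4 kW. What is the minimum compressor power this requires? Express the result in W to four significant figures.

In absolute terms T_C = 295.59 K and T_H = 311.54 K, so ΔT = 15.94 K.
COP_Carnot = T_C/ΔT = 295.59/15.94 = 18.54.
Ẇ_min = Q̇/COP_Carnot = 20.40/18.54 = 1.100 kW = 1100 W.

1100 W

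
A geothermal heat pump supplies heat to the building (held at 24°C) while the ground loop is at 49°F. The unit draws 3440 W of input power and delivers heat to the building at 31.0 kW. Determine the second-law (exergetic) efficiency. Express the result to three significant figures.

0.441

Converting, Q̇_H = 31.00 kW = 31000 W, so COP_actual = Q̇_H/Ẇ = 31000/3440 = 9.012.
In absolute terms T_C = 282.59 K and T_H = 297.15 K, so ΔT = 14.56 K.
COP_Carnot = T_H/ΔT = 297.15/14.56 = 20.41.
η_II = COP_actual/COP_Carnot = 9.012/20.41 = 0.4414.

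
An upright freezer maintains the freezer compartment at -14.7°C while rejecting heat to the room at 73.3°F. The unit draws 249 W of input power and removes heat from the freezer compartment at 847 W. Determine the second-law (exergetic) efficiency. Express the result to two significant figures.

COP_actual = Q̇_C/Ẇ = 847.0/249.0 = 3.402.
In absolute terms T_C = 258.45 K and T_H = 296.09 K, so ΔT = 37.64 K.
COP_Carnot = T_C/ΔT = 258.45/37.64 = 6.866.
η_II = COP_actual/COP_Carnot = 3.402/6.866 = 0.4955.

0.50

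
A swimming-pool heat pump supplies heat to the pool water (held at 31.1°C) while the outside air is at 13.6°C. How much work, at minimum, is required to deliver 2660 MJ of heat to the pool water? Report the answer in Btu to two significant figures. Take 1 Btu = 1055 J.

150000 Btu

In absolute terms T_C = 286.75 K and T_H = 304.25 K, so ΔT = 17.50 K.
The reversible limit is COP_HP = T_H/ΔT = 17.39, so W_min = Q_H/COP = Q_H·ΔT/T_H.
W_min = 2660 × 17.50/304.25 = 153.0 MJ = 145000 Btu.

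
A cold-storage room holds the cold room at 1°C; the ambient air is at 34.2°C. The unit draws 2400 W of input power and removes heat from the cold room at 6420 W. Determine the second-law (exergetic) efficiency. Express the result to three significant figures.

0.324

COP_actual = Q̇_C/Ẇ = 6420/2400 = 2.675.
In absolute terms T_C = 274.15 K and T_H = 307.35 K, so ΔT = 33.20 K.
COP_Carnot = T_C/ΔT = 274.15/33.20 = 8.258.
η_II = COP_actual/COP_Carnot = 2.675/8.258 = 0.3239.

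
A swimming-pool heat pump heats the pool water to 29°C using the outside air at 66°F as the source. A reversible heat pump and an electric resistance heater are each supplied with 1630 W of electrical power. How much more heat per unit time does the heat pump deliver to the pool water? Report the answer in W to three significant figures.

47100 W

In absolute terms T_C = 292.04 K and T_H = 302.15 K, so ΔT = 10.11 K.
COP_Carnot = T_H/ΔT = 302.15/10.11 = 29.88.
The heat pump delivers Q̇_H = COP × Ẇ = 48710 W; the resistance heater delivers Ẇ = 1630 W.
Extra = (COP − 1)·Ẇ = 47080 W.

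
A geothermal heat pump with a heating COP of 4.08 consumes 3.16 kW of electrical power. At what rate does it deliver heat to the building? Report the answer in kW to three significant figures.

Q̇_H = COP_HP × Ẇ = 4.08 × 3.160 = 12.89 kW.

12.9 kW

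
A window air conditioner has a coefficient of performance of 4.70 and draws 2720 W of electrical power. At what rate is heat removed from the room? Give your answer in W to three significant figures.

12800 W

Q̇_C = COP × Ẇ = 4.70 × 2720 = 12780 W.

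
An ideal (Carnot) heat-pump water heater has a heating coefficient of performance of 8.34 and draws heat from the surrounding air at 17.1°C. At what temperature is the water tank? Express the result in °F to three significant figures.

134 °F

COP_HP = T_H/(T_H − T_C) rearranges to T_H = COP·T_C/(COP − 1).
With T_C = 290.25 K, T_H = 8.34 × 290.25/7.340 = 329.79 K.
Converting, 329.79 K = 133.96°F.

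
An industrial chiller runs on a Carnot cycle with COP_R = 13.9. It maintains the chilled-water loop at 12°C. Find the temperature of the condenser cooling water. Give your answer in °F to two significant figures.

91 °F

COP_R = T_C/(T_H − T_C) gives T_H − T_C = T_C/COP.
With T_C = 285.15 K, T_H = 285.15 × (1 + 1/13.9) = 305.66 K.
Converting, 305.66 K = 90.53°F.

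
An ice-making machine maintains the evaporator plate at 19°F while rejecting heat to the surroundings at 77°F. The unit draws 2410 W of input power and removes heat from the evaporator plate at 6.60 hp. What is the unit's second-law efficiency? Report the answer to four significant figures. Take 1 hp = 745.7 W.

0.2474

Converting, Q̇_C = 6.600 hp = 4922 W, so COP_actual = Q̇_C/Ẇ = 4922/2410 = 2.042.
In absolute terms T_C = 265.93 K and T_H = 298.15 K, so ΔT = 32.22 K.
COP_Carnot = T_C/ΔT = 265.93/32.22 = 8.253.
η_II = COP_actual/COP_Carnot = 2.042/8.253 = 0.2474.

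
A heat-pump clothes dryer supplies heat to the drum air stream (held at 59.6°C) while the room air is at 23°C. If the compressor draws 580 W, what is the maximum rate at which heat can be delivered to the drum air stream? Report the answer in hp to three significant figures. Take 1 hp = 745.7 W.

7.07 hp

In absolute terms T_C = 296.15 K and T_H = 332.75 K, so ΔT = 36.60 K.
COP_Carnot = T_H/ΔT = 332.75/36.60 = 9.092.
Q̇_max = COP_Carnot × Ẇ = 9.092 × 580.0 W = 5273 W = 7.071 hp.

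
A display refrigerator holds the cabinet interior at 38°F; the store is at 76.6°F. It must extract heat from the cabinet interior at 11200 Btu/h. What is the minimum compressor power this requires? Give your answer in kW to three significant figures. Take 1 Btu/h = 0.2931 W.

0.255 kW

In absolute terms T_C = 276.48 K and T_H = 297.93 K, so ΔT = 21.44 K.
COP_Carnot = T_C/ΔT = 276.48/21.44 = 12.89.
Ẇ_min = Q̇/COP_Carnot = 11200/12.89 = 868.7 Btu/h = 0.2546 kW.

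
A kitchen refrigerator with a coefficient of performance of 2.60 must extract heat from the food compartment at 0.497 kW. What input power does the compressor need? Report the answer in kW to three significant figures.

Ẇ = Q̇_C/COP = 0.4970/2.60 = 0.1912 kW.

0.191 kW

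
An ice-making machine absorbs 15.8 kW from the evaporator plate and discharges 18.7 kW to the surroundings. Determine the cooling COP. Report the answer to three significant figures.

5.45

The first law gives Q̇_H = Q̇_C + Ẇ, so the three rates are Q̇_C = 15.80, Q̇_H = 18.70, Ẇ = 2.900 kW.
COP_R = Q̇_C/Ẇ = 15.80/2.900 = 5.448.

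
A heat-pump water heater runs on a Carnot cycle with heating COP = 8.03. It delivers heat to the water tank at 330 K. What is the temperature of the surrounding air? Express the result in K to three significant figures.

289 K

COP_HP = T_H/(T_H − T_C) gives T_H − T_C = T_H/COP.
With T_H = 330.00 K, T_C = 330.00 × (1 − 1/8.03) = 288.90 K.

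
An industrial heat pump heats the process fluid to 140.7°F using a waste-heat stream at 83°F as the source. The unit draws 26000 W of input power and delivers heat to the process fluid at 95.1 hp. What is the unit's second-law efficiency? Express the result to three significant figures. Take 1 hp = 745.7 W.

0.262

Converting, Q̇_H = 95.10 hp = 70920 W, so COP_actual = Q̇_H/Ẇ = 70920/26000 = 2.728.
In absolute terms T_C = 301.48 K and T_H = 333.54 K, so ΔT = 32.06 K.
COP_Carnot = T_H/ΔT = 333.54/32.06 = 10.41.
η_II = COP_actual/COP_Carnot = 2.728/10.41 = 0.2621.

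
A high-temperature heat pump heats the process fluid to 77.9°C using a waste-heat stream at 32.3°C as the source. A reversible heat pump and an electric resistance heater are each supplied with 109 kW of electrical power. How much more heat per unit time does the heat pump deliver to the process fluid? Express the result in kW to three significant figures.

730 kW

In absolute terms T_C = 305.45 K and T_H = 351.05 K, so ΔT = 45.60 K.
COP_Carnot = T_H/ΔT = 351.05/45.60 = 7.698.
The heat pump delivers Q̇_H = COP × Ẇ = 839.1 kW; the resistance heater delivers Ẇ = 109.0 kW.
Extra = (COP − 1)·Ẇ = 730.1 kW.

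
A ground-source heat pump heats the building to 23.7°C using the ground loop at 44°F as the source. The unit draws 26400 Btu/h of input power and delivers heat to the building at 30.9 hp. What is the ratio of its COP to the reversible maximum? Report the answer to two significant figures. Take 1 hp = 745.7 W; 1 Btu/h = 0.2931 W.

Converting, Q̇_H = 30.90 hp = 78620 Btu/h, so COP_actual = Q̇_H/Ẇ = 78620/26400 = 2.978.
In absolute terms T_C = 279.82 K and T_H = 296.85 K, so ΔT = 17.03 K.
COP_Carnot = T_H/ΔT = 296.85/17.03 = 17.43.
η_II = COP_actual/COP_Carnot = 2.978/17.43 = 0.1709.

0.17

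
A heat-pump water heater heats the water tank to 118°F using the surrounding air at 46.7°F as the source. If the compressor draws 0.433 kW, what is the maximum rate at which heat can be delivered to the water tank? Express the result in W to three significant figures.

3510 W

In absolute terms T_C = 281.32 K and T_H = 320.93 K, so ΔT = 39.61 K.
COP_Carnot = T_H/ΔT = 320.93/39.61 = 8.102.
Q̇_max = COP_Carnot × Ẇ = 8.102 × 0.4330 kW = 3.508 kW = 3508 W.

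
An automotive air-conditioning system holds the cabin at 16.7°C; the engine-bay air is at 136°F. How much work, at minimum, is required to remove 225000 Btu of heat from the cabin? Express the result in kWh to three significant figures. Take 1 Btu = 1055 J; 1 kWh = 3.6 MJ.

9.34 kWh

In absolute terms T_C = 289.85 K and T_H = 330.93 K, so ΔT = 41.08 K.
The reversible limit is COP_R = T_C/ΔT = 7.056, so W_min = Q_C/COP = Q_C·ΔT/T_C.
W_min = 225000 × 41.08/289.85 = 31890 Btu = 9.345 kWh.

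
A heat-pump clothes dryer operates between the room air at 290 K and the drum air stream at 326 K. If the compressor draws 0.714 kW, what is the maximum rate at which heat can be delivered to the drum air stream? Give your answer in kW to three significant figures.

6.47 kW

The reservoir spacing is ΔT = 326 − 290 = 36.00 K.
COP_Carnot = T_H/ΔT = 326.00/36.00 = 9.056.
Q̇_max = COP_Carnot × Ẇ = 9.056 × 0.7140 kW = 6.466 kW.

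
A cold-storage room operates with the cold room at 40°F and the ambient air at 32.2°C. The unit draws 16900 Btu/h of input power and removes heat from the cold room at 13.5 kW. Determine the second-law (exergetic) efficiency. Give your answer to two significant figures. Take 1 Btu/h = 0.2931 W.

Converting, Q̇_C = 13.50 kW = 46060 Btu/h, so COP_actual = Q̇_C/Ẇ = 46060/16900 = 2.725.
In absolute terms T_C = 277.59 K and T_H = 305.35 K, so ΔT = 27.76 K.
COP_Carnot = T_C/ΔT = 277.59/27.76 = 10.00.
η_II = COP_actual/COP_Carnot = 2.725/10.00 = 0.2725.

0.27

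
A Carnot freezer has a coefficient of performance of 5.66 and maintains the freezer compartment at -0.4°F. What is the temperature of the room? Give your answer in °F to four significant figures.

80.74 °F

COP_R = T_C/(T_H − T_C) gives T_H − T_C = T_C/COP.
With T_C = 255.15 K, T_H = 255.15 × (1 + 1/5.66) = 300.23 K.
Converting, 300.23 K = 80.74°F.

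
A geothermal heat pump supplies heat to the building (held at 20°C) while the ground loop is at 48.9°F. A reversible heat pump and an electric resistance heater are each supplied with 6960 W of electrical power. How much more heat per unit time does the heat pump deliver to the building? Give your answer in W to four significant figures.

In absolute terms T_C = 282.54 K and T_H = 293.15 K, so ΔT = 10.61 K.
COP_Carnot = T_H/ΔT = 293.15/10.61 = 27.63.
The heat pump delivers Q̇_H = COP × Ẇ = 192300 W; the resistance heater delivers Ẇ = 6960 W.
Extra = (COP − 1)·Ẇ = 185300 W.

185300 W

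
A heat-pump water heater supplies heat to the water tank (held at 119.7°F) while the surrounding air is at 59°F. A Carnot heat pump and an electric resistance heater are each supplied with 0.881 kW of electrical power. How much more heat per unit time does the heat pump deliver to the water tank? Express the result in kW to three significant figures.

7.53 kW

In absolute terms T_C = 288.15 K and T_H = 321.87 K, so ΔT = 33.72 K.
COP_Carnot = T_H/ΔT = 321.87/33.72 = 9.545.
The heat pump delivers Q̇_H = COP × Ẇ = 8.409 kW; the resistance heater delivers Ẇ = 0.8810 kW.
Extra = (COP − 1)·Ẇ = 7.528 kW.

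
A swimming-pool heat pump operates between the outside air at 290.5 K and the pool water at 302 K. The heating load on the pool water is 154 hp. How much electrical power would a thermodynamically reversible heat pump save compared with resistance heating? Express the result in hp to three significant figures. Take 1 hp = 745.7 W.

148 hp

The reservoir spacing is ΔT = 302 − 290.5 = 11.50 K.
COP_Carnot = T_H/ΔT = 302.00/11.50 = 26.26.
Resistance heating needs Ẇ_res = Q̇_H = 154.0 hp; the reversible heat pump needs only Ẇ_hp = Q̇_H/COP = 5.864 hp.
Saving = 154.0 − 5.864 = 148.1 hp.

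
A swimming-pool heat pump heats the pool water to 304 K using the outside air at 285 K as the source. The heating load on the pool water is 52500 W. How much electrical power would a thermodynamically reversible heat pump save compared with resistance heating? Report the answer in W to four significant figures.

49220 W

The reservoir spacing is ΔT = 304 − 285 = 19.00 K.
COP_Carnot = T_H/ΔT = 304.00/19.00 = 16.00.
Resistance heating needs Ẇ_res = Q̇_H = 52500 W; the reversible heat pump needs only Ẇ_hp = Q̇_H/COP = 3281 W.
Saving = 52500 − 3281 = 49220 W.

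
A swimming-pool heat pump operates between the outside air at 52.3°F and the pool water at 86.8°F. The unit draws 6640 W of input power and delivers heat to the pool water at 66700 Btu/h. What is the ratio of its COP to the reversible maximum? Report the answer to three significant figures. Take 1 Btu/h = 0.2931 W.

Converting, Q̇_H = 66700 Btu/h = 19550 W, so COP_actual = Q̇_H/Ẇ = 19550/6640 = 2.944.
In absolute terms T_C = 284.43 K and T_H = 303.59 K, so ΔT = 19.17 K.
COP_Carnot = T_H/ΔT = 303.59/19.17 = 15.84.
η_II = COP_actual/COP_Carnot = 2.944/15.84 = 0.1859.

0.186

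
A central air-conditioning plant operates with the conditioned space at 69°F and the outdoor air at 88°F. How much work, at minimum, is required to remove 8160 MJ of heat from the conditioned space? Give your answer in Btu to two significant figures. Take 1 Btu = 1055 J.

In absolute terms T_C = 293.71 K and T_H = 304.26 K, so ΔT = 10.56 K.
The reversible limit is COP_R = T_C/ΔT = 27.82, so W_min = Q_C/COP = Q_C·ΔT/T_C.
W_min = 8160 × 10.56/293.71 = 293.3 MJ = 278000 Btu.

280000 Btu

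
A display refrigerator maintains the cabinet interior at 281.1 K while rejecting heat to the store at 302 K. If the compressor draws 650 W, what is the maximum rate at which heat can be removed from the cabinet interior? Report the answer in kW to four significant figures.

8.742 kW

The reservoir spacing is ΔT = 302 − 281.1 = 20.90 K.
COP_Carnot = T_C/ΔT = 281.10/20.90 = 13.45.
Q̇_max = COP_Carnot × Ẇ = 13.45 × 650.0 W = 8742 W = 8.742 kW.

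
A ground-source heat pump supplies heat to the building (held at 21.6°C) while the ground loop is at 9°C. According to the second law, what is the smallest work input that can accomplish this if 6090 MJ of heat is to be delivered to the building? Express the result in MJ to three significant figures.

260 MJ

In absolute terms T_C = 282.15 K and T_H = 294.75 K, so ΔT = 12.60 K.
The reversible limit is COP_HP = T_H/ΔT = 23.39, so W_min = Q_H/COP = Q_H·ΔT/T_H.
W_min = 6090 × 12.60/294.75 = 260.3 MJ.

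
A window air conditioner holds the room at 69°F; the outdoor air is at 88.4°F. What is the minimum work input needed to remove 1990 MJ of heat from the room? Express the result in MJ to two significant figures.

73 MJ

In absolute terms T_C = 293.71 K and T_H = 304.48 K, so ΔT = 10.78 K.
The reversible limit is COP_R = T_C/ΔT = 27.25, so W_min = Q_C/COP = Q_C·ΔT/T_C.
W_min = 1990 × 10.78/293.71 = 73.02 MJ.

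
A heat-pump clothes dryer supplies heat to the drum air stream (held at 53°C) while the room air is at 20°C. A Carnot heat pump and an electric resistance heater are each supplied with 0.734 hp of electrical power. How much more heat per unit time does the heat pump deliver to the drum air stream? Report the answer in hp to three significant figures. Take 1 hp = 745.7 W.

6.52 hp

In absolute terms T_C = 293.15 K and T_H = 326.15 K, so ΔT = 33.00 K.
COP_Carnot = T_H/ΔT = 326.15/33.00 = 9.883.
The heat pump delivers Q̇_H = COP × Ẇ = 7.254 hp; the resistance heater delivers Ẇ = 0.7340 hp.
Extra = (COP − 1)·Ẇ = 6.520 hp.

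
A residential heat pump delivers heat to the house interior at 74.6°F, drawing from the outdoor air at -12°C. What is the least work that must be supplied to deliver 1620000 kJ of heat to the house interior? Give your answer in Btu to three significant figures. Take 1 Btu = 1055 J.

In absolute terms T_C = 261.15 K and T_H = 296.82 K, so ΔT = 35.67 K.
The reversible limit is COP_HP = T_H/ΔT = 8.322, so W_min = Q_H/COP = Q_H·ΔT/T_H.
W_min = 1620000 × 35.67/296.82 = 194700 kJ = 184500 Btu.

185000 Btu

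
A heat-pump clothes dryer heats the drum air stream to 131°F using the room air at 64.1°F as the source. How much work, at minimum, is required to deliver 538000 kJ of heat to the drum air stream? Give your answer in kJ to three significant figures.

In absolute terms T_C = 290.98 K and T_H = 328.15 K, so ΔT = 37.17 K.
The reversible limit is COP_HP = T_H/ΔT = 8.829, so W_min = Q_H/COP = Q_H·ΔT/T_H.
W_min = 538000 × 37.17/328.15 = 60930 kJ.

60900 kJ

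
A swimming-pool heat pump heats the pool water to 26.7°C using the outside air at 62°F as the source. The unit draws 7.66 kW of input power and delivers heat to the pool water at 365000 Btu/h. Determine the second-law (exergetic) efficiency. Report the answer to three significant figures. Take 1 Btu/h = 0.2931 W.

0.467

Converting, Q̇_H = 365000 Btu/h = 107.0 kW, so COP_actual = Q̇_H/Ẇ = 107.0/7.660 = 13.97.
In absolute terms T_C = 289.82 K and T_H = 299.85 K, so ΔT = 10.03 K.
COP_Carnot = T_H/ΔT = 299.85/10.03 = 29.89.
η_II = COP_actual/COP_Carnot = 13.97/29.89 = 0.4673.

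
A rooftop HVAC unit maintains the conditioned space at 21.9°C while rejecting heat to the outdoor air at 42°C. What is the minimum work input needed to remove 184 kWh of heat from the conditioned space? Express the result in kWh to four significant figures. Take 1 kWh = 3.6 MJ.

In absolute terms T_C = 295.05 K and T_H = 315.15 K, so ΔT = 20.10 K.
The reversible limit is COP_R = T_C/ΔT = 14.68, so W_min = Q_C/COP = Q_C·ΔT/T_C.
W_min = 184.0 × 20.10/295.05 = 12.53 kWh.

12.53 kWh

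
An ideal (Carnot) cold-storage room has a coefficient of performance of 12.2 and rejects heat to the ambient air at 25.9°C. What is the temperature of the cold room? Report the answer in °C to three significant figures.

3.24 °C

For a Carnot refrigerator COP_R = T_C/(T_H − T_C), so T_C = COP·T_H/(1 + COP).
With T_H = 299.05 K, T_C = 12.2 × 299.05/13.20 = 276.39 K.
Converting, 276.39 K = 3.24°C.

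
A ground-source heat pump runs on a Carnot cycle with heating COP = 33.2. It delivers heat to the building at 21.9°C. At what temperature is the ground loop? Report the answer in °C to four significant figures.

13.01 °C

COP_HP = T_H/(T_H − T_C) gives T_H − T_C = T_H/COP.
With T_H = 295.05 K, T_C = 295.05 × (1 − 1/33.2) = 286.16 K.
Converting, 286.16 K = 13.01°C.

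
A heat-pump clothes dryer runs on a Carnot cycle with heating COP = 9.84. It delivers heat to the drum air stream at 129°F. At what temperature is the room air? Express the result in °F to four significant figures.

69.18 °F

COP_HP = T_H/(T_H − T_C) gives T_H − T_C = T_H/COP.
With T_H = 327.04 K, T_C = 327.04 × (1 − 1/9.84) = 293.80 K.
Converting, 293.80 K = 69.18°F.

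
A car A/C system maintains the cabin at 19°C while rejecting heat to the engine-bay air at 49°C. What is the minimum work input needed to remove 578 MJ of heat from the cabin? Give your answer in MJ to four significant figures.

In absolute terms T_C = 292.15 K and T_H = 322.15 K, so ΔT = 30.00 K.
The reversible limit is COP_R = T_C/ΔT = 9.738, so W_min = Q_C/COP = Q_C·ΔT/T_C.
W_min = 578.0 × 30.00/292.15 = 59.35 MJ.

59.35 MJ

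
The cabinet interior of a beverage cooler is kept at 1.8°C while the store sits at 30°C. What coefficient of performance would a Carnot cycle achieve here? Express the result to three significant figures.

9.75

In absolute terms T_C = 274.95 K and T_H = 303.15 K, so ΔT = 28.20 K.
For a reversible cycle, COP_Carnot = T_C/ΔT = 274.95/28.20 = 9.750.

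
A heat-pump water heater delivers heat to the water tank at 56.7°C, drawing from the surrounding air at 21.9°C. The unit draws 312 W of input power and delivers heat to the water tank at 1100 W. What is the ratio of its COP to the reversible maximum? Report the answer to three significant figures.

0.372

COP_actual = Q̇_H/Ẇ = 1100/312.0 = 3.526.
In absolute terms T_C = 295.05 K and T_H = 329.85 K, so ΔT = 34.80 K.
COP_Carnot = T_H/ΔT = 329.85/34.80 = 9.478.
η_II = COP_actual/COP_Carnot = 3.526/9.478 = 0.3720.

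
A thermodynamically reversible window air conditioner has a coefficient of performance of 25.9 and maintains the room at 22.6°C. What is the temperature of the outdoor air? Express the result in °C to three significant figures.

COP_R = T_C/(T_H − T_C) gives T_H − T_C = T_C/COP.
With T_C = 295.75 K, T_H = 295.75 × (1 + 1/25.9) = 307.17 K.
Converting, 307.17 K = 34.02°C.

34.0 °C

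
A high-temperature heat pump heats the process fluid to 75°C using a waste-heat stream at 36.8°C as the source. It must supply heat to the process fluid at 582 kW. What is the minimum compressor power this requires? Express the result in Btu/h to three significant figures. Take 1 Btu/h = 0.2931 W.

218000 Btu/h

In absolute terms T_C = 309.95 K and T_H = 348.15 K, so ΔT = 38.20 K.
COP_Carnot = T_H/ΔT = 348.15/38.20 = 9.114.
Ẇ_min = Q̇/COP_Carnot = 582.0/9.114 = 63.86 kW = 217900 Btu/h.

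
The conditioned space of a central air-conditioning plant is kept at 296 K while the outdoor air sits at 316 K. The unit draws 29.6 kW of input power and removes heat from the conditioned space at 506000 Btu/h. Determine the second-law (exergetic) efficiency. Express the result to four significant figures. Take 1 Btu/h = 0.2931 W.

Converting, Q̇_C = 506000 Btu/h = 148.3 kW, so COP_actual = Q̇_C/Ẇ = 148.3/29.60 = 5.010.
The reservoir spacing is ΔT = 316 − 296 = 20.00 K.
COP_Carnot = T_C/ΔT = 296.00/20.00 = 14.80.
η_II = COP_actual/COP_Carnot = 5.010/14.80 = 0.3385.

0.3385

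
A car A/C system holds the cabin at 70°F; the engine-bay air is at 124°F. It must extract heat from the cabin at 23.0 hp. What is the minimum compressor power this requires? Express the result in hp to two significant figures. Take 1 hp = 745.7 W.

2.3 hp

In absolute terms T_C = 294.26 K and T_H = 324.26 K, so ΔT = 30.00 K.
COP_Carnot = T_C/ΔT = 294.26/30.00 = 9.809.
Ẇ_min = Q̇/COP_Carnot = 23.00/9.809 = 2.345 hp.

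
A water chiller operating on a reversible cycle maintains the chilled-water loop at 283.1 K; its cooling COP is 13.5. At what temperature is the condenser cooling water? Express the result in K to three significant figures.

COP_R = T_C/(T_H − T_C) gives T_H − T_C = T_C/COP.
With T_C = 283.10 K, T_H = 283.10 × (1 + 1/13.5) = 304.07 K.

304 K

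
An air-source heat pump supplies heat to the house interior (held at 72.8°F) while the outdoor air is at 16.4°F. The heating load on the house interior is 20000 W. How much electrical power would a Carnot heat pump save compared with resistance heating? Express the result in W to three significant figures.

In absolute terms T_C = 264.48 K and T_H = 295.82 K, so ΔT = 31.33 K.
COP_Carnot = T_H/ΔT = 295.82/31.33 = 9.441.
Resistance heating needs Ẇ_res = Q̇_H = 20000 W; the reversible heat pump needs only Ẇ_hp = Q̇_H/COP = 2118 W.
Saving = 20000 − 2118 = 17880 W.

17900 W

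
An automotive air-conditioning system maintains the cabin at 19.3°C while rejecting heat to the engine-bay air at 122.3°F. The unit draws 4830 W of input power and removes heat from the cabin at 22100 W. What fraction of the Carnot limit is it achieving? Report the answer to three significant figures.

0.483

COP_actual = Q̇_C/Ẇ = 22100/4830 = 4.576.
In absolute terms T_C = 292.45 K and T_H = 323.32 K, so ΔT = 30.87 K.
COP_Carnot = T_C/ΔT = 292.45/30.87 = 9.475.
η_II = COP_actual/COP_Carnot = 4.576/9.475 = 0.4829.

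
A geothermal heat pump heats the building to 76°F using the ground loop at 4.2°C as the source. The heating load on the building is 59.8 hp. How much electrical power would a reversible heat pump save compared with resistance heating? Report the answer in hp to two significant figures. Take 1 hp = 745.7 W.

In absolute terms T_C = 277.35 K and T_H = 297.59 K, so ΔT = 20.24 K.
COP_Carnot = T_H/ΔT = 297.59/20.24 = 14.70.
Resistance heating needs Ẇ_res = Q̇_H = 59.80 hp; the reversible heat pump needs only Ẇ_hp = Q̇_H/COP = 4.068 hp.
Saving = 59.80 − 4.068 = 55.73 hp.

56 hp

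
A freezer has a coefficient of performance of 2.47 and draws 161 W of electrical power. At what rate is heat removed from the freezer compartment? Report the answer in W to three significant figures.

398 W

Q̇_C = COP × Ẇ = 2.47 × 161.0 = 397.7 W.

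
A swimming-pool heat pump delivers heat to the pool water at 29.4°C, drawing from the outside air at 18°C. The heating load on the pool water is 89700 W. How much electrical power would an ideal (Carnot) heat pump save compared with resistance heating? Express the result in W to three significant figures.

86300 W

In absolute terms T_C = 291.15 K and T_H = 302.55 K, so ΔT = 11.40 K.
COP_Carnot = T_H/ΔT = 302.55/11.40 = 26.54.
Resistance heating needs Ẇ_res = Q̇_H = 89700 W; the reversible heat pump needs only Ẇ_hp = Q̇_H/COP = 3380 W.
Saving = 89700 − 3380 = 86320 W.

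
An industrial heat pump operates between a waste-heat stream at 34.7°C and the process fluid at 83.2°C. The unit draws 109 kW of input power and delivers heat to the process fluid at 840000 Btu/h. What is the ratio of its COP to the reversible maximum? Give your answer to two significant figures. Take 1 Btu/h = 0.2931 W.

0.31

Converting, Q̇_H = 840000 Btu/h = 246.2 kW, so COP_actual = Q̇_H/Ẇ = 246.2/109.0 = 2.259.
In absolute terms T_C = 307.85 K and T_H = 356.35 K, so ΔT = 48.50 K.
COP_Carnot = T_H/ΔT = 356.35/48.50 = 7.347.
η_II = COP_actual/COP_Carnot = 2.259/7.347 = 0.3074.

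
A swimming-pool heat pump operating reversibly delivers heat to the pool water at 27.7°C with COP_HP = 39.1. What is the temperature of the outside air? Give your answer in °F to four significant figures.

68.01 °F

COP_HP = T_H/(T_H − T_C) gives T_H − T_C = T_H/COP.
With T_H = 300.85 K, T_C = 300.85 × (1 − 1/39.1) = 293.16 K.
Converting, 293.16 K = 68.01°F.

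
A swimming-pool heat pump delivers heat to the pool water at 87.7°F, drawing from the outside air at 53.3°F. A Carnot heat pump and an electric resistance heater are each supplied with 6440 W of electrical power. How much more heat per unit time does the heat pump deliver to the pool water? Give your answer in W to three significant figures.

96000 W

In absolute terms T_C = 284.98 K and T_H = 304.09 K, so ΔT = 19.11 K.
COP_Carnot = T_H/ΔT = 304.09/19.11 = 15.91.
The heat pump delivers Q̇_H = COP × Ẇ = 102500 W; the resistance heater delivers Ẇ = 6440 W.
Extra = (COP − 1)·Ẇ = 96030 W.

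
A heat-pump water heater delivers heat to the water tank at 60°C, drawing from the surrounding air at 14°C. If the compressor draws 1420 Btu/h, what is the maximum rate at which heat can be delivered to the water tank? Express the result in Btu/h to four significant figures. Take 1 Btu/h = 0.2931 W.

In absolute terms T_C = 287.15 K and T_H = 333.15 K, so ΔT = 46.00 K.
COP_Carnot = T_H/ΔT = 333.15/46.00 = 7.242.
Q̇_max = COP_Carnot × Ẇ = 7.242 × 1420 Btu/h = 10280 Btu/h.

10280 Btu/h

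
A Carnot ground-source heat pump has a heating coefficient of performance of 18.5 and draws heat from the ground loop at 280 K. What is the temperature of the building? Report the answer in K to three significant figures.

COP_HP = T_H/(T_H − T_C) rearranges to T_H = COP·T_C/(COP − 1).
With T_C = 280.00 K, T_H = 18.5 × 280.00/17.50 = 296.00 K.

296 K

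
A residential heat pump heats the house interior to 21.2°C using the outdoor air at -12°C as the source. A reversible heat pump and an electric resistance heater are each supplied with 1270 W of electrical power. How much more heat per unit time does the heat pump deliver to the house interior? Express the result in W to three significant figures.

In absolute terms T_C = 261.15 K and T_H = 294.35 K, so ΔT = 33.20 K.
COP_Carnot = T_H/ΔT = 294.35/33.20 = 8.866.
The heat pump delivers Q̇_H = COP × Ẇ = 11260 W; the resistance heater delivers Ẇ = 1270 W.
Extra = (COP − 1)·Ẇ = 9990 W.

9990 W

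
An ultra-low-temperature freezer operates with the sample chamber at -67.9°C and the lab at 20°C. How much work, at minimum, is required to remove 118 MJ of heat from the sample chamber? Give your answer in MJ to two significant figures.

51 MJ

In absolute terms T_C = 205.25 K and T_H = 293.15 K, so ΔT = 87.90 K.
The reversible limit is COP_R = T_C/ΔT = 2.335, so W_min = Q_C/COP = Q_C·ΔT/T_C.
W_min = 118.0 × 87.90/205.25 = 50.53 MJ.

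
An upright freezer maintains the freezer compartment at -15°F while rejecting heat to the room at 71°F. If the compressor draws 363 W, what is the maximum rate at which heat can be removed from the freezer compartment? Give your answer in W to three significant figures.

1880 W

In absolute terms T_C = 247.04 K and T_H = 294.82 K, so ΔT = 47.78 K.
COP_Carnot = T_C/ΔT = 247.04/47.78 = 5.171.
Q̇_max = COP_Carnot × Ẇ = 5.171 × 363.0 W = 1877 W.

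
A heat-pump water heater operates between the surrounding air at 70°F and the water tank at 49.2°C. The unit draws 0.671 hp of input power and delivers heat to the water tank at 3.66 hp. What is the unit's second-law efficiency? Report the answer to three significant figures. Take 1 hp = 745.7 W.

0.475

COP_actual = Q̇_H/Ẇ = 3.660/0.6710 = 5.455.
In absolute terms T_C = 294.26 K and T_H = 322.35 K, so ΔT = 28.09 K.
COP_Carnot = T_H/ΔT = 322.35/28.09 = 11.48.
η_II = COP_actual/COP_Carnot = 5.455/11.48 = 0.4753.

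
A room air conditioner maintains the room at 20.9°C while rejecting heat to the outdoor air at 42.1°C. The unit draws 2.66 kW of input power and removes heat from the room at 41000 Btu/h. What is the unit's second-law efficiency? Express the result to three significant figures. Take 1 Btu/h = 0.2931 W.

Converting, Q̇_C = 41000 Btu/h = 12.02 kW, so COP_actual = Q̇_C/Ẇ = 12.02/2.660 = 4.518.
In absolute terms T_C = 294.05 K and T_H = 315.25 K, so ΔT = 21.20 K.
COP_Carnot = T_C/ΔT = 294.05/21.20 = 13.87.
η_II = COP_actual/COP_Carnot = 4.518/13.87 = 0.3257.

0.326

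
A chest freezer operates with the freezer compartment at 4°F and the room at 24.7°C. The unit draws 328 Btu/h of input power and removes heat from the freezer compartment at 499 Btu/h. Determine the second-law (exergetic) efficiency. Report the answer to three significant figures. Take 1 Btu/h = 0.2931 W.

0.238

COP_actual = Q̇_C/Ẇ = 499.0/328.0 = 1.521.
In absolute terms T_C = 257.59 K and T_H = 297.85 K, so ΔT = 40.26 K.
COP_Carnot = T_C/ΔT = 257.59/40.26 = 6.399.
η_II = COP_actual/COP_Carnot = 1.521/6.399 = 0.2377.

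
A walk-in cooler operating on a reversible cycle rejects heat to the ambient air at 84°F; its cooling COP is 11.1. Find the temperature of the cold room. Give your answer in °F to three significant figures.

39.1 °F

For a Carnot refrigerator COP_R = T_C/(T_H − T_C), so T_C = COP·T_H/(1 + COP).
With T_H = 302.04 K, T_C = 11.1 × 302.04/12.10 = 277.08 K.
Converting, 277.08 K = 39.07°F.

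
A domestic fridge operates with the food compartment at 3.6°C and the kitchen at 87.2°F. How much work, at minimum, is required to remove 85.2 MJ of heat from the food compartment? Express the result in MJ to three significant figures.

8.33 MJ

In absolute terms T_C = 276.75 K and T_H = 303.82 K, so ΔT = 27.07 K.
The reversible limit is COP_R = T_C/ΔT = 10.22, so W_min = Q_C/COP = Q_C·ΔT/T_C.
W_min = 85.20 × 27.07/276.75 = 8.333 MJ.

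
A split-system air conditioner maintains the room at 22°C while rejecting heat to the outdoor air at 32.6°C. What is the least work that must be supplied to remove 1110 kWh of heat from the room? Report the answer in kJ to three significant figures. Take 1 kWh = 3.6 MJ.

144000 kJ

In absolute terms T_C = 295.15 K and T_H = 305.75 K, so ΔT = 10.60 K.
The reversible limit is COP_R = T_C/ΔT = 27.84, so W_min = Q_C/COP = Q_C·ΔT/T_C.
W_min = 1110 × 10.60/295.15 = 39.86 kWh = 143500 kJ.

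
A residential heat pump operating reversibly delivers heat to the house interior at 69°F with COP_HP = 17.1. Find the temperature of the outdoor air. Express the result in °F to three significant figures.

COP_HP = T_H/(T_H − T_C) gives T_H − T_C = T_H/COP.
With T_H = 293.71 K, T_C = 293.71 × (1 − 1/17.1) = 276.53 K.
Converting, 276.53 K = 38.08°F.

38.1 °F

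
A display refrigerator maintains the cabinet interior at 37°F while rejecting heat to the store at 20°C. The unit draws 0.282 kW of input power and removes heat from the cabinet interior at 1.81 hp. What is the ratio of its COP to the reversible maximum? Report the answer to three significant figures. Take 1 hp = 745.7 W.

0.299

Converting, Q̇_C = 1.810 hp = 1.350 kW, so COP_actual = Q̇_C/Ẇ = 1.350/0.2820 = 4.786.
In absolute terms T_C = 275.93 K and T_H = 293.15 K, so ΔT = 17.22 K.
COP_Carnot = T_C/ΔT = 275.93/17.22 = 16.02.
η_II = COP_actual/COP_Carnot = 4.786/16.02 = 0.2987.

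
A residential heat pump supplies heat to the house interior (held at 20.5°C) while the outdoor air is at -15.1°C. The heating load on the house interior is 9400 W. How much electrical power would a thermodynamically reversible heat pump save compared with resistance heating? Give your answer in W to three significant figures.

In absolute terms T_C = 258.05 K and T_H = 293.65 K, so ΔT = 35.60 K.
COP_Carnot = T_H/ΔT = 293.65/35.60 = 8.249.
Resistance heating needs Ẇ_res = Q̇_H = 9400 W; the reversible heat pump needs only Ẇ_hp = Q̇_H/COP = 1140 W.
Saving = 9400 − 1140 = 8260 W.

8260 W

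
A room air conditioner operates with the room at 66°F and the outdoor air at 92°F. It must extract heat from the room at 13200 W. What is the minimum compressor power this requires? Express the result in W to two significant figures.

In absolute terms T_C = 292.04 K and T_H = 306.48 K, so ΔT = 14.44 K.
COP_Carnot = T_C/ΔT = 292.04/14.44 = 20.22.
Ẇ_min = Q̇/COP_Carnot = 13200/20.22 = 652.9 W.

650 W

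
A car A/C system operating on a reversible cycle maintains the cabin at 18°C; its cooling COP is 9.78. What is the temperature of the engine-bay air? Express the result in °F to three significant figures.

118 °F

COP_R = T_C/(T_H − T_C) gives T_H − T_C = T_C/COP.
With T_C = 291.15 K, T_H = 291.15 × (1 + 1/9.78) = 320.92 K.
Converting, 320.92 K = 117.99°F.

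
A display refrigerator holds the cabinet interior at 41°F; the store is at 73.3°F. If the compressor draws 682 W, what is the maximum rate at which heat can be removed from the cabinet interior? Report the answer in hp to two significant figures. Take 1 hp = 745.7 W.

In absolute terms T_C = 278.15 K and T_H = 296.09 K, so ΔT = 17.94 K.
COP_Carnot = T_C/ΔT = 278.15/17.94 = 15.50.
Q̇_max = COP_Carnot × Ẇ = 15.50 × 682.0 W = 10570 W = 14.18 hp.

14 hp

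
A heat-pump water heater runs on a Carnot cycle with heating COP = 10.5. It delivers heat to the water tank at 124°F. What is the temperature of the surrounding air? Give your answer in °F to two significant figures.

68 °F

COP_HP = T_H/(T_H − T_C) gives T_H − T_C = T_H/COP.
With T_H = 324.26 K, T_C = 324.26 × (1 − 1/10.5) = 293.38 K.
Converting, 293.38 K = 68.41°F.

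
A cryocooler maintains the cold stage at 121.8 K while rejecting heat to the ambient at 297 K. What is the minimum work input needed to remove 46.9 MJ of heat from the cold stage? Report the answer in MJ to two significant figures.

The reservoir spacing is ΔT = 297 − 121.8 = 175.2 K.
The reversible limit is COP_R = T_C/ΔT = 0.6952, so W_min = Q_C/COP = Q_C·ΔT/T_C.
W_min = 46.90 × 175.2/121.80 = 67.46 MJ.

67 MJ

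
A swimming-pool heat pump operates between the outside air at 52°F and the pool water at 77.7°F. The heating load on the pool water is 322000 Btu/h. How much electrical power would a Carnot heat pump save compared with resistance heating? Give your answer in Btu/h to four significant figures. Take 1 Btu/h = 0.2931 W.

306600 Btu/h

In absolute terms T_C = 284.26 K and T_H = 298.54 K, so ΔT = 14.28 K.
COP_Carnot = T_H/ΔT = 298.54/14.28 = 20.91.
Resistance heating needs Ẇ_res = Q̇_H = 322000 Btu/h; the reversible heat pump needs only Ẇ_hp = Q̇_H/COP = 15400 Btu/h.
Saving = 322000 − 15400 = 306600 Btu/h.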